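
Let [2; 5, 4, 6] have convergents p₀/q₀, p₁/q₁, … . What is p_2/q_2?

Using pₖ = aₖpₖ₋₁ + pₖ₋₂, qₖ = aₖqₖ₋₁ + qₖ₋₂ (with p₋₁=1, p₋₂=0, q₋₁=0, q₋₂=1):
  k=0: a=2, p=2, q=1
  k=1: a=5, p=11, q=5
  k=2: a=4, p=46, q=21

46/21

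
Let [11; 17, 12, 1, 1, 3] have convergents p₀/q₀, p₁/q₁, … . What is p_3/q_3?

2455/222

Using pₖ = aₖpₖ₋₁ + pₖ₋₂, qₖ = aₖqₖ₋₁ + qₖ₋₂ (with p₋₁=1, p₋₂=0, q₋₁=0, q₋₂=1):
  k=0: a=11, p=11, q=1
  k=1: a=17, p=188, q=17
  k=2: a=12, p=2267, q=205
  k=3: a=1, p=2455, q=222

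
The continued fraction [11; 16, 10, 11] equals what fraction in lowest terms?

Using pₖ = aₖpₖ₋₁ + pₖ₋₂ and qₖ = aₖqₖ₋₁ + qₖ₋₂:
  k=0: a=11, p=11, q=1
  k=1: a=16, p=177, q=16
  k=2: a=10, p=1781, q=161
  k=3: a=11, p=19768, q=1787

19768/1787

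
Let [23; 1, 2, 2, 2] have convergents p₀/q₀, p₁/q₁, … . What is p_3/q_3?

166/7

Using pₖ = aₖpₖ₋₁ + pₖ₋₂, qₖ = aₖqₖ₋₁ + qₖ₋₂ (with p₋₁=1, p₋₂=0, q₋₁=0, q₋₂=1):
  k=0: a=23, p=23, q=1
  k=1: a=1, p=24, q=1
  k=2: a=2, p=71, q=3
  k=3: a=2, p=166, q=7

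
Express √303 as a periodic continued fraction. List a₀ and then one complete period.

a₀ = ⌊√303⌋ = 17.

[17; 2, 2, 5, 2, 2, 34]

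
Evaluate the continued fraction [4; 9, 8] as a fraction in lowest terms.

Fold from the inside: start with 8/1.
  9 + 1/8 = 73/8
  4 + 8/73 = 300/73

300/73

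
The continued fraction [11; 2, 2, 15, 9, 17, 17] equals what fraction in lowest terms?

2323036/203729

Fold from the inside: start with 17/1.
  17 + 1/17 = 290/17
  9 + 17/290 = 2627/290
  15 + 290/2627 = 39695/2627
  2 + 2627/39695 = 82017/39695
  2 + 39695/82017 = 203729/82017
  11 + 82017/203729 = 2323036/203729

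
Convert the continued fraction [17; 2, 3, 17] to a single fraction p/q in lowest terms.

Using pₖ = aₖpₖ₋₁ + pₖ₋₂ and qₖ = aₖqₖ₋₁ + qₖ₋₂:
  k=0: a=17, p=17, q=1
  k=1: a=2, p=35, q=2
  k=2: a=3, p=122, q=7
  k=3: a=17, p=2109, q=121

2109/121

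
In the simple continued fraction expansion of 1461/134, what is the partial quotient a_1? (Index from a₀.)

1

1461 = 10·134 + 121   →  a_0 = 10
134 = 1·121 + 13   →  a_1 = 1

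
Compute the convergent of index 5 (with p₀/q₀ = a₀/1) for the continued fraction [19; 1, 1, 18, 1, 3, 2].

Using pₖ = aₖpₖ₋₁ + pₖ₋₂, qₖ = aₖqₖ₋₁ + qₖ₋₂ (with p₋₁=1, p₋₂=0, q₋₁=0, q₋₂=1):
  k=0: a=19, p=19, q=1
  k=1: a=1, p=20, q=1
  k=2: a=1, p=39, q=2
  k=3: a=18, p=722, q=37
  k=4: a=1, p=761, q=39
  k=5: a=3, p=3005, q=154

3005/154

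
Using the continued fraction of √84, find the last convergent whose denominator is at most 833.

6049/660

√84 = [9; 6, 18, …] (period length 2).
Convergents:
  p_0/q_0 = 9/1
  p_1/q_1 = 55/6
  p_2/q_2 = 999/109
  p_3/q_3 = 6049/660
  p_4/q_4 = 109881/11989
q_3 = 660 ≤ 833 < 11989 = q_4, so the answer is 6049/660.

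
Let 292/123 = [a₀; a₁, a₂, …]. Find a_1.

2

292 = 2·123 + 46   →  a_0 = 2
123 = 2·46 + 31   →  a_1 = 2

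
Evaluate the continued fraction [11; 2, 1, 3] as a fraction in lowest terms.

Using pₖ = aₖpₖ₋₁ + pₖ₋₂ and qₖ = aₖqₖ₋₁ + qₖ₋₂:
  k=0: a=11, p=11, q=1
  k=1: a=2, p=23, q=2
  k=2: a=1, p=34, q=3
  k=3: a=3, p=125, q=11

125/11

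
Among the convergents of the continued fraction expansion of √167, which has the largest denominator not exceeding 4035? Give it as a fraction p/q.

√167 = [12; 1, 11, 1, 24, …] (period length 4).
Convergents:
  p_0/q_0 = 12/1
  p_1/q_1 = 13/1
  p_2/q_2 = 155/12
  p_3/q_3 = 168/13
  p_4/q_4 = 4187/324
  p_5/q_5 = 4355/337
  p_6/q_6 = 52092/4031
  p_7/q_7 = 56447/4368
q_6 = 4031 ≤ 4035 < 4368 = q_7, so the answer is 52092/4031.

52092/4031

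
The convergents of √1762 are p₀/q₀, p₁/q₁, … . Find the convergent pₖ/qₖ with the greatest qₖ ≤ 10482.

148050/3527

√1762 = [41; 1, 40, 1, 82, …] (period length 4).
Convergents:
  p_0/q_0 = 41/1
  p_1/q_1 = 42/1
  p_2/q_2 = 1721/41
  p_3/q_3 = 1763/42
  p_4/q_4 = 146287/3485
  p_5/q_5 = 148050/3527
  p_6/q_6 = 6068287/144565
q_5 = 3527 ≤ 10482 < 144565 = q_6, so the answer is 148050/3527.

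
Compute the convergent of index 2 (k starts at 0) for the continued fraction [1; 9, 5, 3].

Using pₖ = aₖpₖ₋₁ + pₖ₋₂, qₖ = aₖqₖ₋₁ + qₖ₋₂ (with p₋₁=1, p₋₂=0, q₋₁=0, q₋₂=1):
  k=0: a=1, p=1, q=1
  k=1: a=9, p=10, q=9
  k=2: a=5, p=51, q=46

51/46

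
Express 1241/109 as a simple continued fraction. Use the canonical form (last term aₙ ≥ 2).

[11; 2, 1, 1, 2, 8]

1241 = 11×109 + 42
109 = 2×42 + 25
42 = 1×25 + 17
25 = 1×17 + 8
17 = 2×8 + 1
8 = 8×1 + 0  (stop)
So 1241/109 = [11; 2, 1, 1, 2, 8].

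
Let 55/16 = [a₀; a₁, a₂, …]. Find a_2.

55 = 3·16 + 7   →  a_0 = 3
16 = 2·7 + 2   →  a_1 = 2
7 = 3·2 + 1   →  a_2 = 3

3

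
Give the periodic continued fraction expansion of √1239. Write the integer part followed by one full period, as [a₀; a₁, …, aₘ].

a₀ = ⌊√1239⌋ = 35.

[35; 5, 70]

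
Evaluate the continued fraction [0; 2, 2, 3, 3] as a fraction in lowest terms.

Using pₖ = aₖpₖ₋₁ + pₖ₋₂ and qₖ = aₖqₖ₋₁ + qₖ₋₂:
  k=0: a=0, p=0, q=1
  k=1: a=2, p=1, q=2
  k=2: a=2, p=2, q=5
  k=3: a=3, p=7, q=17
  k=4: a=3, p=23, q=56

23/56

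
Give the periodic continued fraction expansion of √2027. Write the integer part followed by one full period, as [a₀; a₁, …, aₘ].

[45; 45, 90]

a₀ = ⌊√2027⌋ = 45.
With m₀=0, d₀=1 and mₖ₊₁ = dₖaₖ − mₖ, dₖ₊₁ = (n − mₖ₊₁²)/dₖ, aₖ₊₁ = ⌊(a₀+mₖ₊₁)/dₖ₊₁⌋:
  k=1: m=45, d=2, a=45
  k=2: m=45, d=1, a=90
d=1 and a=2a₀=90 at k=2, so the next step gives (m, d) = (45, 2) again — its k=1 value — and the period has length 2.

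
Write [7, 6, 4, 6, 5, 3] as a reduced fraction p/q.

18409/2571

Fold from the inside: start with 3/1.
  5 + 1/3 = 16/3
  6 + 3/16 = 99/16
  4 + 16/99 = 412/99
  6 + 99/412 = 2571/412
  7 + 412/2571 = 18409/2571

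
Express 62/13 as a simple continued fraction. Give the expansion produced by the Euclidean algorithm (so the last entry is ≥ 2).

[4; 1, 3, 3]

62 = 4*13 + 10
13 = 1*10 + 3
10 = 3*3 + 1
3 = 3*1 + 0  (stop)
So 62/13 = [4; 1, 3, 3].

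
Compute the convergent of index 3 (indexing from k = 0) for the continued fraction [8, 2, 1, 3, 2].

92/11

Using pₖ = aₖpₖ₋₁ + pₖ₋₂, qₖ = aₖqₖ₋₁ + qₖ₋₂ (with p₋₁=1, p₋₂=0, q₋₁=0, q₋₂=1):
  k=0: a=8, p=8, q=1
  k=1: a=2, p=17, q=2
  k=2: a=1, p=25, q=3
  k=3: a=3, p=92, q=11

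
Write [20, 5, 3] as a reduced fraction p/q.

323/16

Fold from the inside: start with 3/1.
  5 + 1/3 = 16/3
  20 + 3/16 = 323/16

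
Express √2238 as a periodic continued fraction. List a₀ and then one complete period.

[47; 3, 3, 1, 30, 1, 3, 3, 94]

a₀ = ⌊√2238⌋ = 47.
With m₀=0, d₀=1 and mₖ₊₁ = dₖaₖ − mₖ, dₖ₊₁ = (n − mₖ₊₁²)/dₖ, aₖ₊₁ = ⌊(a₀+mₖ₊₁)/dₖ₊₁⌋:
  k=1: m=47, d=29, a=3
  k=2: m=40, d=22, a=3
  k=3: m=26, d=71, a=1
  k=4: m=45, d=3, a=30
  k=5: m=45, d=71, a=1
  k=6: m=26, d=22, a=3
  k=7: m=40, d=29, a=3
  k=8: m=47, d=1, a=94
d=1 and a=2a₀=94 at k=8, so the next step gives (m, d) = (47, 29) again — its k=1 value — and the period has length 8.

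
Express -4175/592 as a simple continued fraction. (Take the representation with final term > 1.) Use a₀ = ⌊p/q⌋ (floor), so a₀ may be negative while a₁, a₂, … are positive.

-4175 = -8*592 + 561
592 = 1*561 + 31
561 = 18*31 + 3
31 = 10*3 + 1
3 = 3*1 + 0  (stop)
So -4175/592 = [-8; 1, 18, 10, 3].

[-8; 1, 18, 10, 3]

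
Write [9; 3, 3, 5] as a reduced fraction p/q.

Fold from the inside: start with 5/1.
  3 + 1/5 = 16/5
  3 + 5/16 = 53/16
  9 + 16/53 = 493/53

493/53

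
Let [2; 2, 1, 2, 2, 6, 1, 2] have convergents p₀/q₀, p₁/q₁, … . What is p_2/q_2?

Using pₖ = aₖpₖ₋₁ + pₖ₋₂, qₖ = aₖqₖ₋₁ + qₖ₋₂ (with p₋₁=1, p₋₂=0, q₋₁=0, q₋₂=1):
  k=0: a=2, p=2, q=1
  k=1: a=2, p=5, q=2
  k=2: a=1, p=7, q=3

7/3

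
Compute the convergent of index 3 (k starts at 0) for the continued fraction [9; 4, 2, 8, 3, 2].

Using pₖ = aₖpₖ₋₁ + pₖ₋₂, qₖ = aₖqₖ₋₁ + qₖ₋₂ (with p₋₁=1, p₋₂=0, q₋₁=0, q₋₂=1):
  k=0: a=9, p=9, q=1
  k=1: a=4, p=37, q=4
  k=2: a=2, p=83, q=9
  k=3: a=8, p=701, q=76

701/76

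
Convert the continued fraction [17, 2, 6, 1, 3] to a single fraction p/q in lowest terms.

Using pₖ = aₖpₖ₋₁ + pₖ₋₂ and qₖ = aₖqₖ₋₁ + qₖ₋₂:
  k=0: a=17, p=17, q=1
  k=1: a=2, p=35, q=2
  k=2: a=6, p=227, q=13
  k=3: a=1, p=262, q=15
  k=4: a=3, p=1013, q=58

1013/58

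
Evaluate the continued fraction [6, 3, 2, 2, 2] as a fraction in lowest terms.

Fold from the inside: start with 2/1.
  2 + 1/2 = 5/2
  2 + 2/5 = 12/5
  3 + 5/12 = 41/12
  6 + 12/41 = 258/41

258/41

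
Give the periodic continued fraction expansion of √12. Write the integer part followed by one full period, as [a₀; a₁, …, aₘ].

a₀ = ⌊√12⌋ = 3.
With m₀=0, d₀=1 and mₖ₊₁ = dₖaₖ − mₖ, dₖ₊₁ = (n − mₖ₊₁²)/dₖ, aₖ₊₁ = ⌊(a₀+mₖ₊₁)/dₖ₊₁⌋:
  k=1: m=3, d=3, a=2
  k=2: m=3, d=1, a=6
d=1 and a=2a₀=6 at k=2, so the next step gives (m, d) = (3, 3) again — its k=1 value — and the period has length 2.

[3; 2, 6]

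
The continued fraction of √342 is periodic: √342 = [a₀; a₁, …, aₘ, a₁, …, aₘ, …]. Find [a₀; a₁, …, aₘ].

[18; 2, 36]

a₀ = ⌊√342⌋ = 18.
With m₀=0, d₀=1 and mₖ₊₁ = dₖaₖ − mₖ, dₖ₊₁ = (n − mₖ₊₁²)/dₖ, aₖ₊₁ = ⌊(a₀+mₖ₊₁)/dₖ₊₁⌋:
  k=1: m=18, d=18, a=2
  k=2: m=18, d=1, a=36
d=1 and a=2a₀=36 at k=2, so the next step gives (m, d) = (18, 18) again — its k=1 value — and the period has length 2.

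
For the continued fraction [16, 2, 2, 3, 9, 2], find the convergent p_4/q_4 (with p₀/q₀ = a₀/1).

Using pₖ = aₖpₖ₋₁ + pₖ₋₂, qₖ = aₖqₖ₋₁ + qₖ₋₂ (with p₋₁=1, p₋₂=0, q₋₁=0, q₋₂=1):
  k=0: a=16, p=16, q=1
  k=1: a=2, p=33, q=2
  k=2: a=2, p=82, q=5
  k=3: a=3, p=279, q=17
  k=4: a=9, p=2593, q=158

2593/158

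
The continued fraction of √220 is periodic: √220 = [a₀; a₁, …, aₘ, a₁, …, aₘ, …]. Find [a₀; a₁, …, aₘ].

[14; 1, 4, 1, 28]

a₀ = ⌊√220⌋ = 14.
With m₀=0, d₀=1 and mₖ₊₁ = dₖaₖ − mₖ, dₖ₊₁ = (n − mₖ₊₁²)/dₖ, aₖ₊₁ = ⌊(a₀+mₖ₊₁)/dₖ₊₁⌋:
  k=1: m=14, d=24, a=1
  k=2: m=10, d=5, a=4
  k=3: m=10, d=24, a=1
  k=4: m=14, d=1, a=28
d=1 and a=2a₀=28 at k=4, so the next step gives (m, d) = (14, 24) again — its k=1 value — and the period has length 4.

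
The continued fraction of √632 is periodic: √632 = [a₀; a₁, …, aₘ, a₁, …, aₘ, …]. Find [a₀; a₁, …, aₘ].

[25; 7, 6, 7, 50]

a₀ = ⌊√632⌋ = 25.
With m₀=0, d₀=1 and mₖ₊₁ = dₖaₖ − mₖ, dₖ₊₁ = (n − mₖ₊₁²)/dₖ, aₖ₊₁ = ⌊(a₀+mₖ₊₁)/dₖ₊₁⌋:
  k=1: m=25, d=7, a=7
  k=2: m=24, d=8, a=6
  k=3: m=24, d=7, a=7
  k=4: m=25, d=1, a=50
d=1 and a=2a₀=50 at k=4, so the next step gives (m, d) = (25, 7) again — its k=1 value — and the period has length 4.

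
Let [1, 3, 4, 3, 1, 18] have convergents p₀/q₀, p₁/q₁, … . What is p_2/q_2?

Using pₖ = aₖpₖ₋₁ + pₖ₋₂, qₖ = aₖqₖ₋₁ + qₖ₋₂ (with p₋₁=1, p₋₂=0, q₋₁=0, q₋₂=1):
  k=0: a=1, p=1, q=1
  k=1: a=3, p=4, q=3
  k=2: a=4, p=17, q=13

17/13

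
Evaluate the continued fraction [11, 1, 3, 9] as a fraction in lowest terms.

Using pₖ = aₖpₖ₋₁ + pₖ₋₂ and qₖ = aₖqₖ₋₁ + qₖ₋₂:
  k=0: a=11, p=11, q=1
  k=1: a=1, p=12, q=1
  k=2: a=3, p=47, q=4
  k=3: a=9, p=435, q=37

435/37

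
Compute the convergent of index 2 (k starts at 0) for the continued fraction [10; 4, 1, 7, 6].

51/5

Using pₖ = aₖpₖ₋₁ + pₖ₋₂, qₖ = aₖqₖ₋₁ + qₖ₋₂ (with p₋₁=1, p₋₂=0, q₋₁=0, q₋₂=1):
  k=0: a=10, p=10, q=1
  k=1: a=4, p=41, q=4
  k=2: a=1, p=51, q=5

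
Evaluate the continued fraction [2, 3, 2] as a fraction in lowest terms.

Using pₖ = aₖpₖ₋₁ + pₖ₋₂ and qₖ = aₖqₖ₋₁ + qₖ₋₂:
  k=0: a=2, p=2, q=1
  k=1: a=3, p=7, q=3
  k=2: a=2, p=16, q=7

16/7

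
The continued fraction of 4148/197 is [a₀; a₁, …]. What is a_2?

1

4148 = 21·197 + 11   →  a_0 = 21
197 = 17·11 + 10   →  a_1 = 17
11 = 1·10 + 1   →  a_2 = 1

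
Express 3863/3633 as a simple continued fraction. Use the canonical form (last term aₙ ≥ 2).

[1; 15, 1, 3, 1, 8, 2, 2]

3863 = 1*3633 + 230
3633 = 15*230 + 183
230 = 1*183 + 47
183 = 3*47 + 42
47 = 1*42 + 5
42 = 8*5 + 2
5 = 2*2 + 1
2 = 2*1 + 0  (stop)
So 3863/3633 = [1; 15, 1, 3, 1, 8, 2, 2].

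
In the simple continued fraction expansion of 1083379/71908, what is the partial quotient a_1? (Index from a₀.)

1083379 = 15·71908 + 4759   →  a_0 = 15
71908 = 15·4759 + 523   →  a_1 = 15

15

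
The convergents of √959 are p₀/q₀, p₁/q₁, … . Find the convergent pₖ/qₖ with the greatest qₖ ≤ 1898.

√959 = [30; 1, 29, 1, 60, …] (period length 4).
Convergents:
  p_0/q_0 = 30/1
  p_1/q_1 = 31/1
  p_2/q_2 = 929/30
  p_3/q_3 = 960/31
  p_4/q_4 = 58529/1890
  p_5/q_5 = 59489/1921
q_4 = 1890 ≤ 1898 < 1921 = q_5, so the answer is 58529/1890.

58529/1890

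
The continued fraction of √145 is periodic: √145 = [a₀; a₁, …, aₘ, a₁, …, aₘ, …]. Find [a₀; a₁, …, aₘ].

[12; 24]

a₀ = ⌊√145⌋ = 12.
With m₀=0, d₀=1 and mₖ₊₁ = dₖaₖ − mₖ, dₖ₊₁ = (n − mₖ₊₁²)/dₖ, aₖ₊₁ = ⌊(a₀+mₖ₊₁)/dₖ₊₁⌋:
  k=1: m=12, d=1, a=24
d=1 and a=2a₀=24 at k=1, so the next step gives (m, d) = (12, 1) again — its k=1 value — and the period has length 1.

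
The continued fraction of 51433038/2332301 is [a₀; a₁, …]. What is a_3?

7

51433038 = 22·2332301 + 122416   →  a_0 = 22
2332301 = 19·122416 + 6397   →  a_1 = 19
122416 = 19·6397 + 873   →  a_2 = 19
6397 = 7·873 + 286   →  a_3 = 7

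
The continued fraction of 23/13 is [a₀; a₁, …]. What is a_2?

23 = 1·13 + 10   →  a_0 = 1
13 = 1·10 + 3   →  a_1 = 1
10 = 3·3 + 1   →  a_2 = 3

3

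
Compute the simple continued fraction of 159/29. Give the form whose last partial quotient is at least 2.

159 = 5×29 + 14
29 = 2×14 + 1
14 = 14×1 + 0  (stop)
So 159/29 = [5; 2, 14].

[5; 2, 14]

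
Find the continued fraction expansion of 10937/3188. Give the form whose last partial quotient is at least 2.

10937 = 3·3188 + 1373
3188 = 2·1373 + 442
1373 = 3·442 + 47
442 = 9·47 + 19
47 = 2·19 + 9
19 = 2·9 + 1
9 = 9·1 + 0  (stop)
So 10937/3188 = [3; 2, 3, 9, 2, 2, 9].

[3; 2, 3, 9, 2, 2, 9]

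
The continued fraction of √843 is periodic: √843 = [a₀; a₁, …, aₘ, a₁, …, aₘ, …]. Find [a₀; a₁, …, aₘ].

[29; 29, 58]

a₀ = ⌊√843⌋ = 29.
With m₀=0, d₀=1 and mₖ₊₁ = dₖaₖ − mₖ, dₖ₊₁ = (n − mₖ₊₁²)/dₖ, aₖ₊₁ = ⌊(a₀+mₖ₊₁)/dₖ₊₁⌋:
  k=1: m=29, d=2, a=29
  k=2: m=29, d=1, a=58
d=1 and a=2a₀=58 at k=2, so the next step gives (m, d) = (29, 2) again — its k=1 value — and the period has length 2.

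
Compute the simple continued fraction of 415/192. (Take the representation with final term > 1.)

415 = 2×192 + 31
192 = 6×31 + 6
31 = 5×6 + 1
6 = 6×1 + 0  (stop)
So 415/192 = [2; 6, 5, 6].

[2; 6, 5, 6]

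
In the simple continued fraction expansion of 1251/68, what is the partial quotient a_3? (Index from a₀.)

1251 = 18·68 + 27   →  a_0 = 18
68 = 2·27 + 14   →  a_1 = 2
27 = 1·14 + 13   →  a_2 = 1
14 = 1·13 + 1   →  a_3 = 1

1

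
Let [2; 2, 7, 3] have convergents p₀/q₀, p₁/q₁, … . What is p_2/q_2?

37/15

Using pₖ = aₖpₖ₋₁ + pₖ₋₂, qₖ = aₖqₖ₋₁ + qₖ₋₂ (with p₋₁=1, p₋₂=0, q₋₁=0, q₋₂=1):
  k=0: a=2, p=2, q=1
  k=1: a=2, p=5, q=2
  k=2: a=7, p=37, q=15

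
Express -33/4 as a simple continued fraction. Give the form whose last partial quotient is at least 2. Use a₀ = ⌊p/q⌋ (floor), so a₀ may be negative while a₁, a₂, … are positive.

[-9; 1, 3]

-33 = -9×4 + 3
4 = 1×3 + 1
3 = 3×1 + 0  (stop)
So -33/4 = [-9; 1, 3].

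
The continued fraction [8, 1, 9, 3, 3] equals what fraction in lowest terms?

Fold from the inside: start with 3/1.
  3 + 1/3 = 10/3
  9 + 3/10 = 93/10
  1 + 10/93 = 103/93
  8 + 93/103 = 917/103

917/103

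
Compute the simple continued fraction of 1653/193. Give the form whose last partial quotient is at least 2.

1653 = 8*193 + 109
193 = 1*109 + 84
109 = 1*84 + 25
84 = 3*25 + 9
25 = 2*9 + 7
9 = 1*7 + 2
7 = 3*2 + 1
2 = 2*1 + 0  (stop)
So 1653/193 = [8; 1, 1, 3, 2, 1, 3, 2].

[8; 1, 1, 3, 2, 1, 3, 2]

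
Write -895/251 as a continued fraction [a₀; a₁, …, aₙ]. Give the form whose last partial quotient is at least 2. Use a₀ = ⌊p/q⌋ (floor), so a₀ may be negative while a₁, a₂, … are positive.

[-4; 2, 3, 3, 3, 3]

-895 = -4×251 + 109
251 = 2×109 + 33
109 = 3×33 + 10
33 = 3×10 + 3
10 = 3×3 + 1
3 = 3×1 + 0  (stop)
So -895/251 = [-4; 2, 3, 3, 3, 3].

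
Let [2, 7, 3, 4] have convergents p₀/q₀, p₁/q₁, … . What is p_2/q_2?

47/22

Using pₖ = aₖpₖ₋₁ + pₖ₋₂, qₖ = aₖqₖ₋₁ + qₖ₋₂ (with p₋₁=1, p₋₂=0, q₋₁=0, q₋₂=1):
  k=0: a=2, p=2, q=1
  k=1: a=7, p=15, q=7
  k=2: a=3, p=47, q=22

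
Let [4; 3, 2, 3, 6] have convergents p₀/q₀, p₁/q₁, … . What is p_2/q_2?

30/7

Using pₖ = aₖpₖ₋₁ + pₖ₋₂, qₖ = aₖqₖ₋₁ + qₖ₋₂ (with p₋₁=1, p₋₂=0, q₋₁=0, q₋₂=1):
  k=0: a=4, p=4, q=1
  k=1: a=3, p=13, q=3
  k=2: a=2, p=30, q=7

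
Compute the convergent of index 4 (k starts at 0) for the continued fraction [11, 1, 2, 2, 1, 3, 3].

Using pₖ = aₖpₖ₋₁ + pₖ₋₂, qₖ = aₖqₖ₋₁ + qₖ₋₂ (with p₋₁=1, p₋₂=0, q₋₁=0, q₋₂=1):
  k=0: a=11, p=11, q=1
  k=1: a=1, p=12, q=1
  k=2: a=2, p=35, q=3
  k=3: a=2, p=82, q=7
  k=4: a=1, p=117, q=10

117/10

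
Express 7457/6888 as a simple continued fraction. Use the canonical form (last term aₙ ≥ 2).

7457 = 1·6888 + 569
6888 = 12·569 + 60
569 = 9·60 + 29
60 = 2·29 + 2
29 = 14·2 + 1
2 = 2·1 + 0  (stop)
So 7457/6888 = [1; 12, 9, 2, 14, 2].

[1; 12, 9, 2, 14, 2]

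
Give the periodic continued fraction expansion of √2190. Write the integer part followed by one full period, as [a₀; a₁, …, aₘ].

[46; 1, 3, 1, 14, 1, 3, 1, 92]

a₀ = ⌊√2190⌋ = 46.
With m₀=0, d₀=1 and mₖ₊₁ = dₖaₖ − mₖ, dₖ₊₁ = (n − mₖ₊₁²)/dₖ, aₖ₊₁ = ⌊(a₀+mₖ₊₁)/dₖ₊₁⌋:
  k=1: m=46, d=74, a=1
  k=2: m=28, d=19, a=3
  k=3: m=29, d=71, a=1
  k=4: m=42, d=6, a=14
  k=5: m=42, d=71, a=1
  k=6: m=29, d=19, a=3
  k=7: m=28, d=74, a=1
  k=8: m=46, d=1, a=92
d=1 and a=2a₀=92 at k=8, so the next step gives (m, d) = (46, 74) again — its k=1 value — and the period has length 8.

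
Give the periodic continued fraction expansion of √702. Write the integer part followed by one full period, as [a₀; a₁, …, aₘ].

[26; 2, 52]

a₀ = ⌊√702⌋ = 26.
With m₀=0, d₀=1 and mₖ₊₁ = dₖaₖ − mₖ, dₖ₊₁ = (n − mₖ₊₁²)/dₖ, aₖ₊₁ = ⌊(a₀+mₖ₊₁)/dₖ₊₁⌋:
  k=1: m=26, d=26, a=2
  k=2: m=26, d=1, a=52
d=1 and a=2a₀=52 at k=2, so the next step gives (m, d) = (26, 26) again — its k=1 value — and the period has length 2.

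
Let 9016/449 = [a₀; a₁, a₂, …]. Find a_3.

8

9016 = 20·449 + 36   →  a_0 = 20
449 = 12·36 + 17   →  a_1 = 12
36 = 2·17 + 2   →  a_2 = 2
17 = 8·2 + 1   →  a_3 = 8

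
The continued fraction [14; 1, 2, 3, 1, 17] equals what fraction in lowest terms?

3394/231

Using pₖ = aₖpₖ₋₁ + pₖ₋₂ and qₖ = aₖqₖ₋₁ + qₖ₋₂:
  k=0: a=14, p=14, q=1
  k=1: a=1, p=15, q=1
  k=2: a=2, p=44, q=3
  k=3: a=3, p=147, q=10
  k=4: a=1, p=191, q=13
  k=5: a=17, p=3394, q=231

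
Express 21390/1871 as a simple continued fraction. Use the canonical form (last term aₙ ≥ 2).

21390 = 11*1871 + 809
1871 = 2*809 + 253
809 = 3*253 + 50
253 = 5*50 + 3
50 = 16*3 + 2
3 = 1*2 + 1
2 = 2*1 + 0  (stop)
So 21390/1871 = [11; 2, 3, 5, 16, 1, 2].

[11; 2, 3, 5, 16, 1, 2]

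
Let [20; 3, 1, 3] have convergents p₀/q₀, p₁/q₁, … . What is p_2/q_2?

Using pₖ = aₖpₖ₋₁ + pₖ₋₂, qₖ = aₖqₖ₋₁ + qₖ₋₂ (with p₋₁=1, p₋₂=0, q₋₁=0, q₋₂=1):
  k=0: a=20, p=20, q=1
  k=1: a=3, p=61, q=3
  k=2: a=1, p=81, q=4

81/4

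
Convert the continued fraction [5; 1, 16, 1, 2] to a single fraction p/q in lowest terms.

Using pₖ = aₖpₖ₋₁ + pₖ₋₂ and qₖ = aₖqₖ₋₁ + qₖ₋₂:
  k=0: a=5, p=5, q=1
  k=1: a=1, p=6, q=1
  k=2: a=16, p=101, q=17
  k=3: a=1, p=107, q=18
  k=4: a=2, p=315, q=53

315/53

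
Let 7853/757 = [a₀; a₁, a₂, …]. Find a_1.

2

7853 = 10·757 + 283   →  a_0 = 10
757 = 2·283 + 191   →  a_1 = 2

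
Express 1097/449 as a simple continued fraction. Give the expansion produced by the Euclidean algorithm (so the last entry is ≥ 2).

1097 = 2*449 + 199
449 = 2*199 + 51
199 = 3*51 + 46
51 = 1*46 + 5
46 = 9*5 + 1
5 = 5*1 + 0  (stop)
So 1097/449 = [2; 2, 3, 1, 9, 5].

[2; 2, 3, 1, 9, 5]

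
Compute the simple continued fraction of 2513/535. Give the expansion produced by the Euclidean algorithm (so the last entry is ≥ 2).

[4; 1, 2, 3, 3, 3, 1, 3]

2513 = 4*535 + 373
535 = 1*373 + 162
373 = 2*162 + 49
162 = 3*49 + 15
49 = 3*15 + 4
15 = 3*4 + 3
4 = 1*3 + 1
3 = 3*1 + 0  (stop)
So 2513/535 = [4; 1, 2, 3, 3, 3, 1, 3].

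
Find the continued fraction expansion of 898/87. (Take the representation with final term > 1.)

[10; 3, 9, 3]

898 = 10*87 + 28
87 = 3*28 + 3
28 = 9*3 + 1
3 = 3*1 + 0  (stop)
So 898/87 = [10; 3, 9, 3].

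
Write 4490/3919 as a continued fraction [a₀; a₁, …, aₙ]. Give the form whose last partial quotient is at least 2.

[1; 6, 1, 6, 3, 8, 3]

4490 = 1·3919 + 571
3919 = 6·571 + 493
571 = 1·493 + 78
493 = 6·78 + 25
78 = 3·25 + 3
25 = 8·3 + 1
3 = 3·1 + 0  (stop)
So 4490/3919 = [1; 6, 1, 6, 3, 8, 3].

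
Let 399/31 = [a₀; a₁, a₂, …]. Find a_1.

1

399 = 12·31 + 27   →  a_0 = 12
31 = 1·27 + 4   →  a_1 = 1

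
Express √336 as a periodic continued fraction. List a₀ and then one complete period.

[18; 3, 36]

a₀ = ⌊√336⌋ = 18.
With m₀=0, d₀=1 and mₖ₊₁ = dₖaₖ − mₖ, dₖ₊₁ = (n − mₖ₊₁²)/dₖ, aₖ₊₁ = ⌊(a₀+mₖ₊₁)/dₖ₊₁⌋:
  k=1: m=18, d=12, a=3
  k=2: m=18, d=1, a=36
d=1 and a=2a₀=36 at k=2, so the next step gives (m, d) = (18, 12) again — its k=1 value — and the period has length 2.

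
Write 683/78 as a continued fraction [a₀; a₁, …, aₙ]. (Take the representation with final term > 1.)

683 = 8*78 + 59
78 = 1*59 + 19
59 = 3*19 + 2
19 = 9*2 + 1
2 = 2*1 + 0  (stop)
So 683/78 = [8; 1, 3, 9, 2].

[8; 1, 3, 9, 2]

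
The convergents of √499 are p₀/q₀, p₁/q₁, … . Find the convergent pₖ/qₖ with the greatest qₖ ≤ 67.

1452/65

√499 = [22; 2, 1, 21, 1, 2, 44, …] (period length 6).
Convergents:
  p_0/q_0 = 22/1
  p_1/q_1 = 45/2
  p_2/q_2 = 67/3
  p_3/q_3 = 1452/65
  p_4/q_4 = 1519/68
q_3 = 65 ≤ 67 < 68 = q_4, so the answer is 1452/65.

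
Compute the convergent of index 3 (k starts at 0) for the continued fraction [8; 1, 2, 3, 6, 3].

87/10

Using pₖ = aₖpₖ₋₁ + pₖ₋₂, qₖ = aₖqₖ₋₁ + qₖ₋₂ (with p₋₁=1, p₋₂=0, q₋₁=0, q₋₂=1):
  k=0: a=8, p=8, q=1
  k=1: a=1, p=9, q=1
  k=2: a=2, p=26, q=3
  k=3: a=3, p=87, q=10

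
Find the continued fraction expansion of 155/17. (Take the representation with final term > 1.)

155 = 9·17 + 2
17 = 8·2 + 1
2 = 2·1 + 0  (stop)
So 155/17 = [9; 8, 2].

[9; 8, 2]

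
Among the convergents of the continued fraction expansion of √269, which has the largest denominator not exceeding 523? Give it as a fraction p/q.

5396/329

√269 = [16; 2, 2, 32, …] (period length 3).
Convergents:
  p_0/q_0 = 16/1
  p_1/q_1 = 33/2
  p_2/q_2 = 82/5
  p_3/q_3 = 2657/162
  p_4/q_4 = 5396/329
  p_5/q_5 = 13449/820
q_4 = 329 ≤ 523 < 820 = q_5, so the answer is 5396/329.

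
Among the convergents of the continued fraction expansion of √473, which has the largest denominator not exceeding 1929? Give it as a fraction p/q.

15137/696

√473 = [21; 1, 2, 1, 42, …] (period length 4).
Convergents:
  p_0/q_0 = 21/1
  p_1/q_1 = 22/1
  p_2/q_2 = 65/3
  p_3/q_3 = 87/4
  p_4/q_4 = 3719/171
  p_5/q_5 = 3806/175
  p_6/q_6 = 11331/521
  p_7/q_7 = 15137/696
  p_8/q_8 = 647085/29753
q_7 = 696 ≤ 1929 < 29753 = q_8, so the answer is 15137/696.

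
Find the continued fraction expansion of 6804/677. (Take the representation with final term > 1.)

6804 = 10·677 + 34
677 = 19·34 + 31
34 = 1·31 + 3
31 = 10·3 + 1
3 = 3·1 + 0  (stop)
So 6804/677 = [10; 19, 1, 10, 3].

[10; 19, 1, 10, 3]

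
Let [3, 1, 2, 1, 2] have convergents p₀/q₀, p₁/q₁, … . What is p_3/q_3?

15/4

Using pₖ = aₖpₖ₋₁ + pₖ₋₂, qₖ = aₖqₖ₋₁ + qₖ₋₂ (with p₋₁=1, p₋₂=0, q₋₁=0, q₋₂=1):
  k=0: a=3, p=3, q=1
  k=1: a=1, p=4, q=1
  k=2: a=2, p=11, q=3
  k=3: a=1, p=15, q=4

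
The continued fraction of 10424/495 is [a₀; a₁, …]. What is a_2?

10424 = 21·495 + 29   →  a_0 = 21
495 = 17·29 + 2   →  a_1 = 17
29 = 14·2 + 1   →  a_2 = 14

14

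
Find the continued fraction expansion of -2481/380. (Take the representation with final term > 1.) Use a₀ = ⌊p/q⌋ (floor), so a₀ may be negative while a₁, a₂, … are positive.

[-7; 2, 8, 7, 3]

-2481 = -7*380 + 179
380 = 2*179 + 22
179 = 8*22 + 3
22 = 7*3 + 1
3 = 3*1 + 0  (stop)
So -2481/380 = [-7; 2, 8, 7, 3].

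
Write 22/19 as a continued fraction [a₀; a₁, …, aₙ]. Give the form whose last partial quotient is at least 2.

[1; 6, 3]

22 = 1·19 + 3
19 = 6·3 + 1
3 = 3·1 + 0  (stop)
So 22/19 = [1; 6, 3].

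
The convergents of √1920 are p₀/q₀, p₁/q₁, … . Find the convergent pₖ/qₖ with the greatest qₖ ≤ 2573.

√1920 = [43; 1, 4, 2, 21, 2, 4, 1, 86, …] (period length 8).
Convergents:
  p_0/q_0 = 43/1
  p_1/q_1 = 44/1
  p_2/q_2 = 219/5
  p_3/q_3 = 482/11
  p_4/q_4 = 10341/236
  p_5/q_5 = 21164/483
  p_6/q_6 = 94997/2168
  p_7/q_7 = 116161/2651
q_6 = 2168 ≤ 2573 < 2651 = q_7, so the answer is 94997/2168.

94997/2168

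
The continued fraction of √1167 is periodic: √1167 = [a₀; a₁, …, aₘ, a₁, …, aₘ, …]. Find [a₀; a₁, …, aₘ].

[34; 6, 5, 11, 5, 6, 68]

a₀ = ⌊√1167⌋ = 34.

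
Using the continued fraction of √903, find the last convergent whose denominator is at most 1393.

√903 = [30; 20, 60, …] (period length 2).
Convergents:
  p_0/q_0 = 30/1
  p_1/q_1 = 601/20
  p_2/q_2 = 36090/1201
  p_3/q_3 = 722401/24040
q_2 = 1201 ≤ 1393 < 24040 = q_3, so the answer is 36090/1201.

36090/1201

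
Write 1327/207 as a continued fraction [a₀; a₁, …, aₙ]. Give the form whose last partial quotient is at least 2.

[6; 2, 2, 3, 2, 1, 3]

1327 = 6·207 + 85
207 = 2·85 + 37
85 = 2·37 + 11
37 = 3·11 + 4
11 = 2·4 + 3
4 = 1·3 + 1
3 = 3·1 + 0  (stop)
So 1327/207 = [6; 2, 2, 3, 2, 1, 3].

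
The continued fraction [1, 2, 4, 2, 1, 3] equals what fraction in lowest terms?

155/107

Fold from the inside: start with 3/1.
  1 + 1/3 = 4/3
  2 + 3/4 = 11/4
  4 + 4/11 = 48/11
  2 + 11/48 = 107/48
  1 + 48/107 = 155/107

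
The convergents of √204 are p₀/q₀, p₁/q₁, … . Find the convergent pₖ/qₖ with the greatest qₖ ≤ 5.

57/4

√204 = [14; 3, 1, 1, 6, 1, 1, 3, 28, …] (period length 8).
Convergents:
  p_0/q_0 = 14/1
  p_1/q_1 = 43/3
  p_2/q_2 = 57/4
  p_3/q_3 = 100/7
q_2 = 4 ≤ 5 < 7 = q_3, so the answer is 57/4.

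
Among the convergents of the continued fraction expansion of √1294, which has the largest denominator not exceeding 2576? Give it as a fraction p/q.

91909/2555

√1294 = [35; 1, 34, 1, 70, …] (period length 4).
Convergents:
  p_0/q_0 = 35/1
  p_1/q_1 = 36/1
  p_2/q_2 = 1259/35
  p_3/q_3 = 1295/36
  p_4/q_4 = 91909/2555
  p_5/q_5 = 93204/2591
q_4 = 2555 ≤ 2576 < 2591 = q_5, so the answer is 91909/2555.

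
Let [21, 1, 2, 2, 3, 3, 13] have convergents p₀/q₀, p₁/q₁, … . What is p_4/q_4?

521/24

Using pₖ = aₖpₖ₋₁ + pₖ₋₂, qₖ = aₖqₖ₋₁ + qₖ₋₂ (with p₋₁=1, p₋₂=0, q₋₁=0, q₋₂=1):
  k=0: a=21, p=21, q=1
  k=1: a=1, p=22, q=1
  k=2: a=2, p=65, q=3
  k=3: a=2, p=152, q=7
  k=4: a=3, p=521, q=24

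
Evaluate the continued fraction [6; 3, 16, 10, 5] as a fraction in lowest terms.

Using pₖ = aₖpₖ₋₁ + pₖ₋₂ and qₖ = aₖqₖ₋₁ + qₖ₋₂:
  k=0: a=6, p=6, q=1
  k=1: a=3, p=19, q=3
  k=2: a=16, p=310, q=49
  k=3: a=10, p=3119, q=493
  k=4: a=5, p=15905, q=2514

15905/2514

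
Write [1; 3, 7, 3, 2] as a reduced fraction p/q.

211/160

Using pₖ = aₖpₖ₋₁ + pₖ₋₂ and qₖ = aₖqₖ₋₁ + qₖ₋₂:
  k=0: a=1, p=1, q=1
  k=1: a=3, p=4, q=3
  k=2: a=7, p=29, q=22
  k=3: a=3, p=91, q=69
  k=4: a=2, p=211, q=160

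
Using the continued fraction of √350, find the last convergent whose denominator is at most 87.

449/24

√350 = [18; 1, 2, 2, 2, 1, 36, …] (period length 6).
Convergents:
  p_0/q_0 = 18/1
  p_1/q_1 = 19/1
  p_2/q_2 = 56/3
  p_3/q_3 = 131/7
  p_4/q_4 = 318/17
  p_5/q_5 = 449/24
  p_6/q_6 = 16482/881
q_5 = 24 ≤ 87 < 881 = q_6, so the answer is 449/24.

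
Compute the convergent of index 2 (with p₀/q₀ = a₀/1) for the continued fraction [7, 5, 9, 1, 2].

331/46

Using pₖ = aₖpₖ₋₁ + pₖ₋₂, qₖ = aₖqₖ₋₁ + qₖ₋₂ (with p₋₁=1, p₋₂=0, q₋₁=0, q₋₂=1):
  k=0: a=7, p=7, q=1
  k=1: a=5, p=36, q=5
  k=2: a=9, p=331, q=46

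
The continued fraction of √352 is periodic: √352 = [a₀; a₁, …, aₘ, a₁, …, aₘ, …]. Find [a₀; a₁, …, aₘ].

a₀ = ⌊√352⌋ = 18.
With m₀=0, d₀=1 and mₖ₊₁ = dₖaₖ − mₖ, dₖ₊₁ = (n − mₖ₊₁²)/dₖ, aₖ₊₁ = ⌊(a₀+mₖ₊₁)/dₖ₊₁⌋:
  k=1: m=18, d=28, a=1
  k=2: m=10, d=9, a=3
  k=3: m=17, d=7, a=5
  k=4: m=18, d=4, a=9
  k=5: m=18, d=7, a=5
  k=6: m=17, d=9, a=3
  k=7: m=10, d=28, a=1
  k=8: m=18, d=1, a=36
d=1 and a=2a₀=36 at k=8, so the next step gives (m, d) = (18, 28) again — its k=1 value — and the period has length 8.

[18; 1, 3, 5, 9, 5, 3, 1, 36]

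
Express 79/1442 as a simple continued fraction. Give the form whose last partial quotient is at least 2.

79 = 0*1442 + 79
1442 = 18*79 + 20
79 = 3*20 + 19
20 = 1*19 + 1
19 = 19*1 + 0  (stop)
So 79/1442 = [0; 18, 3, 1, 19].

[0; 18, 3, 1, 19]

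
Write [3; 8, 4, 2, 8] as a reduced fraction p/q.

1951/625

Fold from the inside: start with 8/1.
  2 + 1/8 = 17/8
  4 + 8/17 = 76/17
  8 + 17/76 = 625/76
  3 + 76/625 = 1951/625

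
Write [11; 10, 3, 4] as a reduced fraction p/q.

Using pₖ = aₖpₖ₋₁ + pₖ₋₂ and qₖ = aₖqₖ₋₁ + qₖ₋₂:
  k=0: a=11, p=11, q=1
  k=1: a=10, p=111, q=10
  k=2: a=3, p=344, q=31
  k=3: a=4, p=1487, q=134

1487/134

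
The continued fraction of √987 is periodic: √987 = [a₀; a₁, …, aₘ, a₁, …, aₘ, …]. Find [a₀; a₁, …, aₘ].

a₀ = ⌊√987⌋ = 31.
With m₀=0, d₀=1 and mₖ₊₁ = dₖaₖ − mₖ, dₖ₊₁ = (n − mₖ₊₁²)/dₖ, aₖ₊₁ = ⌊(a₀+mₖ₊₁)/dₖ₊₁⌋:
  k=1: m=31, d=26, a=2
  k=2: m=21, d=21, a=2
  k=3: m=21, d=26, a=2
  k=4: m=31, d=1, a=62
d=1 and a=2a₀=62 at k=4, so the next step gives (m, d) = (31, 26) again — its k=1 value — and the period has length 4.

[31; 2, 2, 2, 62]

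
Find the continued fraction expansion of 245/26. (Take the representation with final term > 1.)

245 = 9·26 + 11
26 = 2·11 + 4
11 = 2·4 + 3
4 = 1·3 + 1
3 = 3·1 + 0  (stop)
So 245/26 = [9; 2, 2, 1, 3].

[9; 2, 2, 1, 3]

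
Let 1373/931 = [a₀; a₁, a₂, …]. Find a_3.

1373 = 1·931 + 442   →  a_0 = 1
931 = 2·442 + 47   →  a_1 = 2
442 = 9·47 + 19   →  a_2 = 9
47 = 2·19 + 9   →  a_3 = 2

2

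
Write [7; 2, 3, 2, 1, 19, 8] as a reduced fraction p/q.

Fold from the inside: start with 8/1.
  19 + 1/8 = 153/8
  1 + 8/153 = 161/153
  2 + 153/161 = 475/161
  3 + 161/475 = 1586/475
  2 + 475/1586 = 3647/1586
  7 + 1586/3647 = 27115/3647

27115/3647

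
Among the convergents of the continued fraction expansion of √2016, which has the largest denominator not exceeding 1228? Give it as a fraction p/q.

40365/899

√2016 = [44; 1, 8, 1, 88, …] (period length 4).
Convergents:
  p_0/q_0 = 44/1
  p_1/q_1 = 45/1
  p_2/q_2 = 404/9
  p_3/q_3 = 449/10
  p_4/q_4 = 39916/889
  p_5/q_5 = 40365/899
  p_6/q_6 = 362836/8081
q_5 = 899 ≤ 1228 < 8081 = q_6, so the answer is 40365/899.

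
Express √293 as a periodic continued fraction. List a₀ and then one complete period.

a₀ = ⌊√293⌋ = 17.

[17; 8, 1, 1, 8, 34]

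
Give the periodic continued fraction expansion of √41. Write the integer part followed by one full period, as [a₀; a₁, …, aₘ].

[6; 2, 2, 12]

a₀ = ⌊√41⌋ = 6.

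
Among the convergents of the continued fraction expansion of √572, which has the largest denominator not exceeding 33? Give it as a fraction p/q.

287/12

√572 = [23; 1, 10, 1, 46, …] (period length 4).
Convergents:
  p_0/q_0 = 23/1
  p_1/q_1 = 24/1
  p_2/q_2 = 263/11
  p_3/q_3 = 287/12
  p_4/q_4 = 13465/563
q_3 = 12 ≤ 33 < 563 = q_4, so the answer is 287/12.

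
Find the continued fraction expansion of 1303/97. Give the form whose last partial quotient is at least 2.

[13; 2, 3, 4, 3]

1303 = 13×97 + 42
97 = 2×42 + 13
42 = 3×13 + 3
13 = 4×3 + 1
3 = 3×1 + 0  (stop)
So 1303/97 = [13; 2, 3, 4, 3].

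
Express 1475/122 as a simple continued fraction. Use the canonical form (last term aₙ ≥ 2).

1475 = 12·122 + 11
122 = 11·11 + 1
11 = 11·1 + 0  (stop)
So 1475/122 = [12; 11, 11].

[12; 11, 11]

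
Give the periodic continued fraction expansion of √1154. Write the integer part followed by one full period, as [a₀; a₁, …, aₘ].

[33; 1, 32, 1, 66]

a₀ = ⌊√1154⌋ = 33.
With m₀=0, d₀=1 and mₖ₊₁ = dₖaₖ − mₖ, dₖ₊₁ = (n − mₖ₊₁²)/dₖ, aₖ₊₁ = ⌊(a₀+mₖ₊₁)/dₖ₊₁⌋:
  k=1: m=33, d=65, a=1
  k=2: m=32, d=2, a=32
  k=3: m=32, d=65, a=1
  k=4: m=33, d=1, a=66
d=1 and a=2a₀=66 at k=4, so the next step gives (m, d) = (33, 65) again — its k=1 value — and the period has length 4.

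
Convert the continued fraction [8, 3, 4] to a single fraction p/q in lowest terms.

108/13

Fold from the inside: start with 4/1.
  3 + 1/4 = 13/4
  8 + 4/13 = 108/13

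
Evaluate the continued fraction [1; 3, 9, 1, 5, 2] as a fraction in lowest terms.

Fold from the inside: start with 2/1.
  5 + 1/2 = 11/2
  1 + 2/11 = 13/11
  9 + 11/13 = 128/13
  3 + 13/128 = 397/128
  1 + 128/397 = 525/397

525/397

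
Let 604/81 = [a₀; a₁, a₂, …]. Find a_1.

2

604 = 7·81 + 37   →  a_0 = 7
81 = 2·37 + 7   →  a_1 = 2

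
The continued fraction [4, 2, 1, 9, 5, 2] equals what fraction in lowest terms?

1412/325

Using pₖ = aₖpₖ₋₁ + pₖ₋₂ and qₖ = aₖqₖ₋₁ + qₖ₋₂:
  k=0: a=4, p=4, q=1
  k=1: a=2, p=9, q=2
  k=2: a=1, p=13, q=3
  k=3: a=9, p=126, q=29
  k=4: a=5, p=643, q=148
  k=5: a=2, p=1412, q=325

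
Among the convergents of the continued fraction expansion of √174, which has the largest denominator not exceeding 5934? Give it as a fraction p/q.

38003/2881

√174 = [13; 5, 4, 5, 26, …] (period length 4).
Convergents:
  p_0/q_0 = 13/1
  p_1/q_1 = 66/5
  p_2/q_2 = 277/21
  p_3/q_3 = 1451/110
  p_4/q_4 = 38003/2881
  p_5/q_5 = 191466/14515
q_4 = 2881 ≤ 5934 < 14515 = q_5, so the answer is 38003/2881.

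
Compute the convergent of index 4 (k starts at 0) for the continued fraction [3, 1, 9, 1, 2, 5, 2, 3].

Using pₖ = aₖpₖ₋₁ + pₖ₋₂, qₖ = aₖqₖ₋₁ + qₖ₋₂ (with p₋₁=1, p₋₂=0, q₋₁=0, q₋₂=1):
  k=0: a=3, p=3, q=1
  k=1: a=1, p=4, q=1
  k=2: a=9, p=39, q=10
  k=3: a=1, p=43, q=11
  k=4: a=2, p=125, q=32

125/32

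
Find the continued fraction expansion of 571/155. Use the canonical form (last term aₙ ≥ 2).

[3; 1, 2, 6, 8]

571 = 3×155 + 106
155 = 1×106 + 49
106 = 2×49 + 8
49 = 6×8 + 1
8 = 8×1 + 0  (stop)
So 571/155 = [3; 1, 2, 6, 8].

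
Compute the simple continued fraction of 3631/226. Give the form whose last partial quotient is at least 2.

3631 = 16×226 + 15
226 = 15×15 + 1
15 = 15×1 + 0  (stop)
So 3631/226 = [16; 15, 15].

[16; 15, 15]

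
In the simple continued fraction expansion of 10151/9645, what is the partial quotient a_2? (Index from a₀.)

16

10151 = 1·9645 + 506   →  a_0 = 1
9645 = 19·506 + 31   →  a_1 = 19
506 = 16·31 + 10   →  a_2 = 16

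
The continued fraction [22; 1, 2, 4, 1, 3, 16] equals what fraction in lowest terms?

Using pₖ = aₖpₖ₋₁ + pₖ₋₂ and qₖ = aₖqₖ₋₁ + qₖ₋₂:
  k=0: a=22, p=22, q=1
  k=1: a=1, p=23, q=1
  k=2: a=2, p=68, q=3
  k=3: a=4, p=295, q=13
  k=4: a=1, p=363, q=16
  k=5: a=3, p=1384, q=61
  k=6: a=16, p=22507, q=992

22507/992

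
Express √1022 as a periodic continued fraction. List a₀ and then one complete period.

[31; 1, 30, 1, 62]

a₀ = ⌊√1022⌋ = 31.
With m₀=0, d₀=1 and mₖ₊₁ = dₖaₖ − mₖ, dₖ₊₁ = (n − mₖ₊₁²)/dₖ, aₖ₊₁ = ⌊(a₀+mₖ₊₁)/dₖ₊₁⌋:
  k=1: m=31, d=61, a=1
  k=2: m=30, d=2, a=30
  k=3: m=30, d=61, a=1
  k=4: m=31, d=1, a=62
d=1 and a=2a₀=62 at k=4, so the next step gives (m, d) = (31, 61) again — its k=1 value — and the period has length 4.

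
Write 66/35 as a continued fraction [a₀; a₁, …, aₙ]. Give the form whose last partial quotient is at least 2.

[1; 1, 7, 1, 3]

66 = 1*35 + 31
35 = 1*31 + 4
31 = 7*4 + 3
4 = 1*3 + 1
3 = 3*1 + 0  (stop)
So 66/35 = [1; 1, 7, 1, 3].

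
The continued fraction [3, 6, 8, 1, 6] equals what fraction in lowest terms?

Using pₖ = aₖpₖ₋₁ + pₖ₋₂ and qₖ = aₖqₖ₋₁ + qₖ₋₂:
  k=0: a=3, p=3, q=1
  k=1: a=6, p=19, q=6
  k=2: a=8, p=155, q=49
  k=3: a=1, p=174, q=55
  k=4: a=6, p=1199, q=379

1199/379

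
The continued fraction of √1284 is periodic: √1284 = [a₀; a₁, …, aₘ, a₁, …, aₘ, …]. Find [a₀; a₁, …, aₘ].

[35; 1, 4, 1, 70]

a₀ = ⌊√1284⌋ = 35.
With m₀=0, d₀=1 and mₖ₊₁ = dₖaₖ − mₖ, dₖ₊₁ = (n − mₖ₊₁²)/dₖ, aₖ₊₁ = ⌊(a₀+mₖ₊₁)/dₖ₊₁⌋:
  k=1: m=35, d=59, a=1
  k=2: m=24, d=12, a=4
  k=3: m=24, d=59, a=1
  k=4: m=35, d=1, a=70
d=1 and a=2a₀=70 at k=4, so the next step gives (m, d) = (35, 59) again — its k=1 value — and the period has length 4.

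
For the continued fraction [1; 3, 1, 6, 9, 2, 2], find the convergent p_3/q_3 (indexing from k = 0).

34/27

Using pₖ = aₖpₖ₋₁ + pₖ₋₂, qₖ = aₖqₖ₋₁ + qₖ₋₂ (with p₋₁=1, p₋₂=0, q₋₁=0, q₋₂=1):
  k=0: a=1, p=1, q=1
  k=1: a=3, p=4, q=3
  k=2: a=1, p=5, q=4
  k=3: a=6, p=34, q=27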